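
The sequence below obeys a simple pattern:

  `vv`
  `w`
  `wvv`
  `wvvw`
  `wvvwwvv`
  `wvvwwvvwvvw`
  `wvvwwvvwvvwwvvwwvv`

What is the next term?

From term 3 onward, concatenate the last term with the second-to-last: w·vv = wvv, wvv·w = wvvw, …
The next term joins wvvwwvvwvvwwvvwwvv and wvvwwvvwvvw.

wvvwwvvwvvwwvvwwvvwvvwwvvwvvw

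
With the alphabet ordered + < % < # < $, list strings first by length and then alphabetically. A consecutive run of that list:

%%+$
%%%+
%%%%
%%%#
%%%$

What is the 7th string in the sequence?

Advancing 2 positions from %%%$ through %%%$ → %%#+ reaches term 7.

%%#%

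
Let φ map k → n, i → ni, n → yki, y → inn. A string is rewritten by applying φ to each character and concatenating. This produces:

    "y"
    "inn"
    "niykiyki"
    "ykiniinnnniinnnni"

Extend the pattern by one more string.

innnniykininiykiykiykiykininiykiykiykiykini

Applying the rule to each of the 17 symbols of ykiniinnnniinnnni gives the pieces inn n ni yki ni ni yki yki yki yki ni ni yki yki yki yki ni, which concatenate to the answer.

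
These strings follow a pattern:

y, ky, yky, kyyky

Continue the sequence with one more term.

This is a Fibonacci-style word recurrence s(k) = s(k−2)·s(k−1): e.g. y·ky = yky.
Continuing: yky · kyyky gives term 5.

ykykyyky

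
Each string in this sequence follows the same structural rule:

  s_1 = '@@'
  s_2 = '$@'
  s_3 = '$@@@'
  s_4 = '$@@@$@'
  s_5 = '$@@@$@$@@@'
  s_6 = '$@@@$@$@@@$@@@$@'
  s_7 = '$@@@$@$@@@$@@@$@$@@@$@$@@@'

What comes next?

From term 3 onward, concatenate the last term with the second-to-last: $@·@@ = $@@@, $@@@·$@ = $@@@$@, …
So term 8 is $@@@$@$@@@$@@@$@$@@@$@$@@@·$@@@$@$@@@$@@@$@.

$@@@$@$@@@$@@@$@$@@@$@$@@@$@@@$@$@@@$@@@$@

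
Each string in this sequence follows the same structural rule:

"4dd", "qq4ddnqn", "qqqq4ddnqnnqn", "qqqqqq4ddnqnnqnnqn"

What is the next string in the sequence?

Every step adds qq to the front and nqn to the end of the previous string.
Applying this once more to qqqqqq4ddnqnnqnnqn:

qqqqqqqq4ddnqnnqnnqnnqn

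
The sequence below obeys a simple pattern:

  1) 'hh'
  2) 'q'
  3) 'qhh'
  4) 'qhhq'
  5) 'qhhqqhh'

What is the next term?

From term 3 onward, concatenate the last term with the second-to-last: q·hh = qhh, qhh·q = qhhq, …
Continuing: qhhqqhh · qhhq gives term 6.

qhhqqhhqhhq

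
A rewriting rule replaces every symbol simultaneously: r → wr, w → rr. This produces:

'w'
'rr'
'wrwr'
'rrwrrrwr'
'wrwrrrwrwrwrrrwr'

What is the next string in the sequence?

rrwrrrwrwrwrrrwrrrwrrrwrwrwrrrwr

φ(wrwrrrwrwrwrrrwr) expands symbol-by-symbol to rr wr rr wr wr wr rr wr rr wr rr wr wr wr rr wr; joining the 16 pieces gives the next term.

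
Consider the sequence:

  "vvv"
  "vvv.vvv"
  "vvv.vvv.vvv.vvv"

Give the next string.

Each string is two copies of the previous one joined by '.'.
Doubling vvv.vvv.vvv.vvv with '.' between the halves:

vvv.vvv.vvv.vvv.vvv.vvv.vvv.vvv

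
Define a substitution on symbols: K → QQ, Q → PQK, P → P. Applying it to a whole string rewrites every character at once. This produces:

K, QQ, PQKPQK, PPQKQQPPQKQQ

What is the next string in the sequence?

Expanding PPQKQQPPQKQQ: P→P, P→P, Q→PQK, K→QQ, Q→PQK, Q→PQK, P→P, P→P, Q→PQK, K→QQ, Q→PQK, Q→PQK. Concatenated: P P PQK QQ PQK PQK P P PQK QQ PQK PQK.

PPPQKQQPQKPQKPPPQKQQPQKPQK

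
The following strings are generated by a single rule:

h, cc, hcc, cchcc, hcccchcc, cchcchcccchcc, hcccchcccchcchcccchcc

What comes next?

Each term (from the third on) is the two preceding terms concatenated in order: term 3 = h·cc = hcc.
So term 8 is cchcchcccchcc·hcccchcccchcchcccchcc.

cchcchcccchcchcccchcccchcchcccchcc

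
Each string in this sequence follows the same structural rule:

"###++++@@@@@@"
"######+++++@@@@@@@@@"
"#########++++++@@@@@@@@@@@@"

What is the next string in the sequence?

Term n consists of 3n #'s, followed by n+3 +'s, followed by 3n+3 @'s (n = 1, 2, …).
For the next term, n = 4, so the run lengths are 12, 7, 15.

############+++++++@@@@@@@@@@@@@@@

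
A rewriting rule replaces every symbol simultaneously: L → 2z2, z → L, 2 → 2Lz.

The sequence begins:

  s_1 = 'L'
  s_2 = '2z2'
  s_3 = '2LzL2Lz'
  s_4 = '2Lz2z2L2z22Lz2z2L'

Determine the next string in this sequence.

Rewriting the 17 symbols of 2Lz2z2L2z22Lz2z2L one by one yields 2Lz 2z2 L 2Lz L 2Lz 2z2 2Lz L 2Lz 2Lz 2z2 L 2Lz L 2Lz 2z2; concatenated:

2Lz2z2L2LzL2Lz2z22LzL2Lz2Lz2z2L2LzL2Lz2z2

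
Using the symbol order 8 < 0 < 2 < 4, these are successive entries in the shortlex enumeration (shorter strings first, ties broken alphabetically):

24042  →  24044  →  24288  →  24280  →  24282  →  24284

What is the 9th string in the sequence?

24202

Stepping forward 3 times from 24284: 24284 → 24208 → 24200, then the target.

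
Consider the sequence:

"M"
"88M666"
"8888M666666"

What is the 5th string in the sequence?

Each term wraps the previous one in 88 on the left and 666 on the right.
From 8888M666666, 2 further steps: 8888M666666 → 888888M666666666 → (answer).

88888888M666666666666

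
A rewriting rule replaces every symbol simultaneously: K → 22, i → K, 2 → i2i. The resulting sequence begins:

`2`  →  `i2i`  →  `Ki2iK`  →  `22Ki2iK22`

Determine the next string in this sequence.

i2ii2i22Ki2iK22i2ii2i

Rewriting each symbol of 22Ki2iK22: 2→i2i, 2→i2i, K→22, i→K, 2→i2i, i→K, K→22, 2→i2i, 2→i2i, which concatenates to i2i i2i 22 K i2i K 22 i2i i2i.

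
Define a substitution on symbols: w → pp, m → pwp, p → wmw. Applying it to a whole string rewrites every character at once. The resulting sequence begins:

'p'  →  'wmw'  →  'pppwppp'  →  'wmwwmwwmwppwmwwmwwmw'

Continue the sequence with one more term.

φ(wmwwmwwmwppwmwwmwwmw) expands symbol-by-symbol to pp pwp pp pp pwp pp pp pwp pp wmw wmw pp pwp pp pp pwp pp pp pwp pp; joining the 20 pieces gives the next term.

pppwppppppwppppppwpppwmwwmwpppwppppppwppppppwppp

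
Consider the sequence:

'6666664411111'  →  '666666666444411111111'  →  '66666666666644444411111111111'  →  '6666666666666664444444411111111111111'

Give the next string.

666666666666666666444444444411111111111111111

Each string has the form 6^{3n+3} 4^{2n} 1^{3n+2} (n = 1, 2, …).
Setting n = 5 gives 18, 10, 17 characters in each block.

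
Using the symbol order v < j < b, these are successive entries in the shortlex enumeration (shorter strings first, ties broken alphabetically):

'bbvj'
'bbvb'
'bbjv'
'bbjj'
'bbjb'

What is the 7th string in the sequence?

Continuing the enumeration 2 steps past bbjb: bbjb → bbbv → (answer).

bbbj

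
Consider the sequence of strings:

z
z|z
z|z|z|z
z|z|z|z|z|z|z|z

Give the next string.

Every step duplicates the string with '|' between the halves.
One more doubling of z|z|z|z|z|z|z|z gives the answer.

z|z|z|z|z|z|z|z|z|z|z|z|z|z|z|z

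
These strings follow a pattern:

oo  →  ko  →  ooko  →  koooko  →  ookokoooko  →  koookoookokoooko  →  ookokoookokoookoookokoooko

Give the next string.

koookoookokoookoookokoookokoookoookokoooko

This is a Fibonacci-style word recurrence s(k) = s(k−2)·s(k−1): e.g. oo·ko = ooko.
The next term joins koookoookokoooko and ookokoookokoookoookokoooko.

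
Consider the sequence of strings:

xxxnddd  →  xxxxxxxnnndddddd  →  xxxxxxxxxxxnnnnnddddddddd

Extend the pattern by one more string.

xxxxxxxxxxxxxxxnnnnnnndddddddddddd

Term n consists of 4n-1 x's, followed by 2n-1 n's, followed by 3n d's (n = 1, 2, …).
Setting n = 4 gives 15, 7, 12 characters in each block.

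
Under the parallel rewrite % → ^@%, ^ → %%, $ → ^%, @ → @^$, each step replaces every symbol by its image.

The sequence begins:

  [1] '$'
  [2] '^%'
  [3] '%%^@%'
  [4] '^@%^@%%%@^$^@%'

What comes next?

%%@^$^@%%%@^$^@%^@%^@%@^$%%^%%%@^$^@%

Replace each of the 14 characters of ^@%^@%%%@^$^@% in place — %% @^$ ^@% %% @^$ ^@% ^@% ^@% @^$ %% ^% %% @^$ ^@% — and concatenate.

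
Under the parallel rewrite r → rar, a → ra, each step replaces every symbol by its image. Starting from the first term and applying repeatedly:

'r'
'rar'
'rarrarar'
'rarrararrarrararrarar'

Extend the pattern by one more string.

Rewriting the 21 symbols of rarrararrarrararrarar one by one yields rar ra rar rar ra rar ra rar rar ra rar rar ra rar ra rar rar ra rar ra rar; concatenated:

rarrararrarrararrararrarrararrarrararrararrarrararrarar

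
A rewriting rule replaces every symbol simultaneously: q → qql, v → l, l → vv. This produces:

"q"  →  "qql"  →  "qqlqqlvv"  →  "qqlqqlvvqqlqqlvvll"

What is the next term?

Rewriting the 18 symbols of qqlqqlvvqqlqqlvvll one by one yields qql qql vv qql qql vv l l qql qql vv qql qql vv l l vv vv; concatenated:

qqlqqlvvqqlqqlvvllqqlqqlvvqqlqqlvvllvvvv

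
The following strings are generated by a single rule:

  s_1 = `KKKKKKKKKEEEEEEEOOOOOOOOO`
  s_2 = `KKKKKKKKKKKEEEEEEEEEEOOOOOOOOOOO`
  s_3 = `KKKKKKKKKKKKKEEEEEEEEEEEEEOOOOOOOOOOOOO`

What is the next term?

The n-th term is 2n+3 K's then 3n-2 E's then 2n+3 O's, where the shown terms are n = 3, 4, 5.
Setting n = 6 gives 15, 16, 15 characters in each block.

KKKKKKKKKKKKKKKEEEEEEEEEEEEEEEEOOOOOOOOOOOOOOO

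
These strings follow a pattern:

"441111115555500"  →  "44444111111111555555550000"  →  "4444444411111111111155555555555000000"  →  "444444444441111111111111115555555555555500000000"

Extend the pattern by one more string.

The n-th term is 3n-1 4's then 3n+3 1's then 3n+2 5's then 2n 0's (n = 1, 2, …).
For the next term, n = 5, so the run lengths are 14, 18, 17, 10.

44444444444444111111111111111111555555555555555550000000000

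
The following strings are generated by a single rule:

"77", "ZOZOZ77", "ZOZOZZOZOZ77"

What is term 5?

Each term is the previous one with ZOZOZ prepended.
From ZOZOZZOZOZ77, 2 further steps: ZOZOZZOZOZ77 → ZOZOZZOZOZZOZOZ77 → (answer).

ZOZOZZOZOZZOZOZZOZOZ77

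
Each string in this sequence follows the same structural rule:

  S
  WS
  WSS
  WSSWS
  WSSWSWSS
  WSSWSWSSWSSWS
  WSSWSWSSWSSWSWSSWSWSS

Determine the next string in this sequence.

WSSWSWSSWSSWSWSSWSWSSWSSWSWSSWSSWS

From term 3 onward, concatenate the last term with the second-to-last: WS·S = WSS, WSS·WS = WSSWS, …
The next term joins WSSWSWSSWSSWSWSSWSWSS and WSSWSWSSWSSWS.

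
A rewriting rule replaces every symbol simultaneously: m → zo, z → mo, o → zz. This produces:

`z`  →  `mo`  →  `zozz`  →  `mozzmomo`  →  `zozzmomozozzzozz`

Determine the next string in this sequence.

Rewriting the 16 symbols of zozzmomozozzzozz one by one yields mo zz mo mo zo zz zo zz mo zz mo mo mo zz mo mo; concatenated:

mozzmomozozzzozzmozzmomomozzmomo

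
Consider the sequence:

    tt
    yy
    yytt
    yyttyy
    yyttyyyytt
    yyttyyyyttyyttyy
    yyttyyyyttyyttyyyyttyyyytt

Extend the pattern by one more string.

yyttyyyyttyyttyyyyttyyyyttyyttyyyyttyyttyy

This is a Fibonacci-style word recurrence s(k) = s(k−1)·s(k−2): e.g. yy·tt = yytt.
So term 8 is yyttyyyyttyyttyyyyttyyyytt·yyttyyyyttyyttyy.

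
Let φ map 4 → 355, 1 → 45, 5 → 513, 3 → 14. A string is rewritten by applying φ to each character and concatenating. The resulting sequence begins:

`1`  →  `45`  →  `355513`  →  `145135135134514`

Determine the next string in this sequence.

4535551345145134514513451435551345355

Applying the rule to each of the 15 symbols of 145135135134514 gives the pieces 45 355 513 45 14 513 45 14 513 45 14 355 513 45 355, which concatenate to the answer.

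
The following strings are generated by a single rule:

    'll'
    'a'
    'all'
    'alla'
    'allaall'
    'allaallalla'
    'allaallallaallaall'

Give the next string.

From term 3 onward, concatenate the last term with the second-to-last: a·ll = all, all·a = alla, …
So term 8 is allaallallaallaall·allaallalla.

allaallallaallaallallaallalla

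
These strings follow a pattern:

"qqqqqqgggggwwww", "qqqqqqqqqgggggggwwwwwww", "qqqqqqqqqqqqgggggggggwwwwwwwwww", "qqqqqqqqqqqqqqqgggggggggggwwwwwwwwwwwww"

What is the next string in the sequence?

Term n consists of 3n q's, followed by 2n+1 g's, followed by 3n-2 w's, where the shown terms are n = 2, 3, 4, 5.
Setting n = 6 gives 18, 13, 16 characters in each block.

qqqqqqqqqqqqqqqqqqgggggggggggggwwwwwwwwwwwwwwww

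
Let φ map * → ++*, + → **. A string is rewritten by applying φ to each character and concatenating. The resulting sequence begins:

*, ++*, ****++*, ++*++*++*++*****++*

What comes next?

Rewriting the 19 symbols of ++*++*++*++*****++* one by one yields ** ** ++* ** ** ++* ** ** ++* ** ** ++* ++* ++* ++* ++* ** ** ++*; concatenated:

****++*****++*****++*****++*++*++*++*++*****++*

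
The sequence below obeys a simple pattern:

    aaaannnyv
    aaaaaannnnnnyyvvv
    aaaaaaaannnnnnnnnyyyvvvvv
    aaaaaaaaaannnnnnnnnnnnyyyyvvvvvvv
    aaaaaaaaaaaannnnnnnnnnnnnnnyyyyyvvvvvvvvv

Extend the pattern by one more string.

aaaaaaaaaaaaaannnnnnnnnnnnnnnnnnyyyyyyvvvvvvvvvvv

Term n consists of 2n+2 a's, followed by 3n n's, followed by n y's, followed by 2n-1 v's (n = 1, 2, …).
For the next term, n = 6, so the run lengths are 14, 18, 6, 11.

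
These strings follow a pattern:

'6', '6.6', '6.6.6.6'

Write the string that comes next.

s(k+1) = s(k)·.·s(k) — each term doubles the last with '.' between the halves.
So the next term is two copies of 6.6.6.6 with '.' between the halves.

6.6.6.6.6.6.6.6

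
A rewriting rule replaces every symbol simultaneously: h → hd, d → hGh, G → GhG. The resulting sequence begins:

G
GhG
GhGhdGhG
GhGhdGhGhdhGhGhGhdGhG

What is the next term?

Applying the rule to each of the 21 symbols of GhGhdGhGhdhGhGhGhdGhG gives the pieces GhG hd GhG hd hGh GhG hd GhG hd hGh hd GhG hd GhG hd GhG hd hGh GhG hd GhG, which concatenate to the answer.

GhGhdGhGhdhGhGhGhdGhGhdhGhhdGhGhdGhGhdGhGhdhGhGhGhdGhG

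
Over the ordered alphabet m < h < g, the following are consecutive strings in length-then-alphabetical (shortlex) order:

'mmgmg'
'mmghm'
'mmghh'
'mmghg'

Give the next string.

mmggm

Treat mmghg as a base-3 numeral over the given alphabet and add one, carrying through any trailing g's.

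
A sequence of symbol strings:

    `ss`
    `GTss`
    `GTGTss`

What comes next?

Every step adds GT at the front: s(k+1) = GT·s(k).
Applying this once more to GTGTss:

GTGTGTss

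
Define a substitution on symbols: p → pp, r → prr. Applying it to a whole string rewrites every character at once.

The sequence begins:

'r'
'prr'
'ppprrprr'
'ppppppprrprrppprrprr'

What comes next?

ppppppppppppppprrprrppprrprrppppppprrprrppprrprr

φ(ppppppprrprrppprrprr) expands symbol-by-symbol to pp pp pp pp pp pp pp prr prr pp prr prr pp pp pp prr prr pp prr prr; joining the 20 pieces gives the next term.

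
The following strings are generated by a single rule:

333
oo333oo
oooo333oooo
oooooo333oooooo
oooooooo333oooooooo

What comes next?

s(k+1) = oo·s(k)·oo, so each term gains oo as a prefix and oo as a suffix.
Applying this once more to oooooooo333oooooooo:

oooooooooo333oooooooooo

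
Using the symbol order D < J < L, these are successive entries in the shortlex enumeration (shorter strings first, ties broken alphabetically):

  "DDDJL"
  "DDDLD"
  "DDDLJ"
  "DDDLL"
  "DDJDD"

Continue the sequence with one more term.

DDJDJ

The successor of DDJDD increments the rightmost position that isn't already L and resets every position after it to D.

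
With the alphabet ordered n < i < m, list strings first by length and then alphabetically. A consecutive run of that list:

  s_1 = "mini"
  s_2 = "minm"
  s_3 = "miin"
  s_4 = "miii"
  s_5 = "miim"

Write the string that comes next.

Treat miim as a base-3 numeral over the given alphabet and add one, carrying through any trailing m's.

mimn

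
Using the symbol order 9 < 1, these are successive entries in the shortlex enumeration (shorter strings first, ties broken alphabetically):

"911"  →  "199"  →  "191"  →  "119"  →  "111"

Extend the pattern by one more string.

111 is the last string of length 3, so the next is the first of length 4: 9 repeated 4 times.

9999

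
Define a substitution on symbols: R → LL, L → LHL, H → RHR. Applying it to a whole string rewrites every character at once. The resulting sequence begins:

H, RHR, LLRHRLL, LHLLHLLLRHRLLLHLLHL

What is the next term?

Applying the rule to each of the 19 symbols of LHLLHLLLRHRLLLHLLHL gives the pieces LHL RHR LHL LHL RHR LHL LHL LHL LL RHR LL LHL LHL LHL RHR LHL LHL RHR LHL, which concatenate to the answer.

LHLRHRLHLLHLRHRLHLLHLLHLLLRHRLLLHLLHLLHLRHRLHLLHLRHRLHL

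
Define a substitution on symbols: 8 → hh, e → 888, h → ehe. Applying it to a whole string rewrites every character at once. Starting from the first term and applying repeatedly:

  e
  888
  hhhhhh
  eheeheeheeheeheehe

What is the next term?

888ehe888888ehe888888ehe888888ehe888888ehe888888ehe888

φ(eheeheeheeheeheehe) expands symbol-by-symbol to 888 ehe 888 888 ehe 888 888 ehe 888 888 ehe 888 888 ehe 888 888 ehe 888; joining the 18 pieces gives the next term.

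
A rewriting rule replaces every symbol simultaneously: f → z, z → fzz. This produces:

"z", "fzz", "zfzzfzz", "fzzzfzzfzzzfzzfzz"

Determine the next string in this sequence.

zfzzfzzfzzzfzzfzzzfzzfzzfzzzfzzfzzzfzzfzz

Replace each of the 17 characters of fzzzfzzfzzzfzzfzz in place — z fzz fzz fzz z fzz fzz z fzz fzz fzz z fzz fzz z fzz fzz — and concatenate.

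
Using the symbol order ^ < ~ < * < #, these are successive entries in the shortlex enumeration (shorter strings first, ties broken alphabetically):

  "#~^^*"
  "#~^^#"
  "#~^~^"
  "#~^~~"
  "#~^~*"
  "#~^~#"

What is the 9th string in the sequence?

#~^**

Stepping forward 3 times from #~^~#: #~^~# → #~^*^ → #~^*~, then the target.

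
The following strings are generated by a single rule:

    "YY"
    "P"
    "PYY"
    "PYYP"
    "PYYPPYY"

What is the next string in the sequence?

This is a Fibonacci-style word recurrence s(k) = s(k−1)·s(k−2): e.g. P·YY = PYY.
So term 6 is PYYPPYY·PYYP.

PYYPPYYPYYP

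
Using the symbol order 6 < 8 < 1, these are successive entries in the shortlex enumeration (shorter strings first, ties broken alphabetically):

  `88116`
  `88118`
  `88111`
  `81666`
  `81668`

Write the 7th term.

Stepping forward 2 times from 81668: 81668 → 81661, then the target.

81686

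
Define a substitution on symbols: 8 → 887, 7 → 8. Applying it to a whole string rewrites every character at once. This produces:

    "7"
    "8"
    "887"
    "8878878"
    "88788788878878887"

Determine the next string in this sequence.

88788788878878887887887888788788878878878

φ(88788788878878887) expands symbol-by-symbol to 887 887 8 887 887 8 887 887 887 8 887 887 8 887 887 887 8; joining the 17 pieces gives the next term.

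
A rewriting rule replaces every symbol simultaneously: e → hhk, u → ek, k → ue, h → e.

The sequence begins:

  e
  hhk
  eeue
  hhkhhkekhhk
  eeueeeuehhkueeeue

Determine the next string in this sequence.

Rewriting the 17 symbols of eeueeeuehhkueeeue one by one yields hhk hhk ek hhk hhk hhk ek hhk e e ue ek hhk hhk hhk ek hhk; concatenated:

hhkhhkekhhkhhkhhkekhhkeeueekhhkhhkhhkekhhk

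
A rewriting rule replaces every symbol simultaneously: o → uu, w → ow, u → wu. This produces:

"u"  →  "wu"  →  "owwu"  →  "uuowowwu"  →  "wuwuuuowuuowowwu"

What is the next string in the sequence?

owwuowwuwuwuuuowwuwuuuowuuowowwu

φ(wuwuuuowuuowowwu) expands symbol-by-symbol to ow wu ow wu wu wu uu ow wu wu uu ow uu ow ow wu; joining the 16 pieces gives the next term.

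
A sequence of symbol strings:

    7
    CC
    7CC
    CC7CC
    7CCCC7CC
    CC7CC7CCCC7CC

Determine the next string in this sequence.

7CCCC7CCCC7CC7CCCC7CC

This is a Fibonacci-style word recurrence s(k) = s(k−2)·s(k−1): e.g. 7·CC = 7CC.
The next term joins 7CCCC7CC and CC7CC7CCCC7CC.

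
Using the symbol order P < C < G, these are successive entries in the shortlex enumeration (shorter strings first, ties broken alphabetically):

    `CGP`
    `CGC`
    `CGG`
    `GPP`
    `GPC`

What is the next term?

GPG

Find the rightmost character of GPC below G, bump it to the next letter, and reset everything to its right to P.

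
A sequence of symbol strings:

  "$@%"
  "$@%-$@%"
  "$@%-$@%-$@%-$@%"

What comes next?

Every step duplicates the string with '-' between the halves.
Doubling $@%-$@%-$@%-$@% with '-' between the halves:

$@%-$@%-$@%-$@%-$@%-$@%-$@%-$@%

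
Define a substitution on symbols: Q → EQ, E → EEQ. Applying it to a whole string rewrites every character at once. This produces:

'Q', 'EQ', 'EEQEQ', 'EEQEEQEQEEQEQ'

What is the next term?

Replace each of the 13 characters of EEQEEQEQEEQEQ in place — EEQ EEQ EQ EEQ EEQ EQ EEQ EQ EEQ EEQ EQ EEQ EQ — and concatenate.

EEQEEQEQEEQEEQEQEEQEQEEQEEQEQEEQEQ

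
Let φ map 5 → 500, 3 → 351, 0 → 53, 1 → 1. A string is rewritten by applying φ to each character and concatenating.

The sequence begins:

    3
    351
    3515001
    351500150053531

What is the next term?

35150015005353150053535003515003511

Applying the rule to each of the 15 symbols of 351500150053531 gives the pieces 351 500 1 500 53 53 1 500 53 53 500 351 500 351 1, which concatenate to the answer.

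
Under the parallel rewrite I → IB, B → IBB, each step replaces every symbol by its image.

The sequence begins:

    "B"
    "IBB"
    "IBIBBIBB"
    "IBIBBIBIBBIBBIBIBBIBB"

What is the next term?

IBIBBIBIBBIBBIBIBBIBIBBIBBIBIBBIBBIBIBBIBIBBIBBIBIBBIBB

φ(IBIBBIBIBBIBBIBIBBIBB) expands symbol-by-symbol to IB IBB IB IBB IBB IB IBB IB IBB IBB IB IBB IBB IB IBB IB IBB IBB IB IBB IBB; joining the 21 pieces gives the next term.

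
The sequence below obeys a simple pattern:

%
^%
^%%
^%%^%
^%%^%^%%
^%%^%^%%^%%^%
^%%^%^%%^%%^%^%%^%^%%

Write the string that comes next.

^%%^%^%%^%%^%^%%^%^%%^%%^%^%%^%%^%

This is a Fibonacci-style word recurrence s(k) = s(k−1)·s(k−2): e.g. ^%·% = ^%%.
The next term joins ^%%^%^%%^%%^%^%%^%^%% and ^%%^%^%%^%%^%.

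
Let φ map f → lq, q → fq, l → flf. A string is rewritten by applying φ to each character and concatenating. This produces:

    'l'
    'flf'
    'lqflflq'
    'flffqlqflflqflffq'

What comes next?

lqflflqlqfqflffqlqflflqflffqlqflflqlqfq

φ(flffqlqflflqflffq) expands symbol-by-symbol to lq flf lq lq fq flf fq lq flf lq flf fq lq flf lq lq fq; joining the 17 pieces gives the next term.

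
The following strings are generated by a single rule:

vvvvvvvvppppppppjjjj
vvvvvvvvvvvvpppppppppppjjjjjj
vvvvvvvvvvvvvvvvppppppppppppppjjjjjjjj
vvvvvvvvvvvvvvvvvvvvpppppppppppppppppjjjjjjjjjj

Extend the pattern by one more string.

The n-th term is 4n v's then 3n+2 p's then 2n j's, where the shown terms are n = 2, 3, 4, 5.
Setting n = 6 gives 24, 20, 12 characters in each block.

vvvvvvvvvvvvvvvvvvvvvvvvppppppppppppppppppppjjjjjjjjjjjj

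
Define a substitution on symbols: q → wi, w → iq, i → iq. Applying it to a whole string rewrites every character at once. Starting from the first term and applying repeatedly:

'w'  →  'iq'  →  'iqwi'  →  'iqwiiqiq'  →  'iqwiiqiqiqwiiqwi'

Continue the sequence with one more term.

Replace each of the 16 characters of iqwiiqiqiqwiiqwi in place — iq wi iq iq iq wi iq wi iq wi iq iq iq wi iq iq — and concatenate.

iqwiiqiqiqwiiqwiiqwiiqiqiqwiiqiq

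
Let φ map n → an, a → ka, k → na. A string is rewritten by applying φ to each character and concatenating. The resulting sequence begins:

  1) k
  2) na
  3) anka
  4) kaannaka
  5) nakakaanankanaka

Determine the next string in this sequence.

Rewriting the 16 symbols of nakakaanankanaka one by one yields an ka na ka na ka ka an ka an na ka an ka na ka; concatenated:

ankanakanakakaankaannakaankanaka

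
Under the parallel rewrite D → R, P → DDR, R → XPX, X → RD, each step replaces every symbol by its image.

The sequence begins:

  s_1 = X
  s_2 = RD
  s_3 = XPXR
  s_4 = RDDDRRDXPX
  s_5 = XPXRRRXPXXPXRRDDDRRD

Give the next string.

RDDDRRDXPXXPXXPXRDDDRRDRDDDRRDXPXXPXRRRXPXXPXR

Replace each of the 20 characters of XPXRRRXPXXPXRRDDDRRD in place — RD DDR RD XPX XPX XPX RD DDR RD RD DDR RD XPX XPX R R R XPX XPX R — and concatenate.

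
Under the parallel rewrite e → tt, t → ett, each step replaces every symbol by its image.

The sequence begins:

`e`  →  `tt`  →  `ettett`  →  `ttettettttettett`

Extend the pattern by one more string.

ettettttettettttettettettettttettettttettett

φ(ttettettttettett) expands symbol-by-symbol to ett ett tt ett ett tt ett ett ett ett tt ett ett tt ett ett; joining the 16 pieces gives the next term.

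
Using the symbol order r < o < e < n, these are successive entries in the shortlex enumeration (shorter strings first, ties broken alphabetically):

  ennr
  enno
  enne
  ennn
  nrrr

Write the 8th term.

nrrn

Stepping forward 3 times from nrrr: nrrr → nrro → nrre, then the target.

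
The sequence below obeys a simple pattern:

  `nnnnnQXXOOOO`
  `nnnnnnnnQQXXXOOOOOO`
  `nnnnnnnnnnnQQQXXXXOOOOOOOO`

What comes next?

nnnnnnnnnnnnnnQQQQXXXXXOOOOOOOOOO

Each string has the form n^{3n+2} Q^{n} X^{n+1} O^{2n+2} (n = 1, 2, …).
Setting n = 4 gives 14, 4, 5, 10 characters in each block.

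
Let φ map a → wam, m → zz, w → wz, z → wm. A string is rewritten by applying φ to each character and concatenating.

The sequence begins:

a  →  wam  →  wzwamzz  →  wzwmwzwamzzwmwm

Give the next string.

Rewriting the 15 symbols of wzwmwzwamzzwmwm one by one yields wz wm wz zz wz wm wz wam zz wm wm wz zz wz zz; concatenated:

wzwmwzzzwzwmwzwamzzwmwmwzzzwzzz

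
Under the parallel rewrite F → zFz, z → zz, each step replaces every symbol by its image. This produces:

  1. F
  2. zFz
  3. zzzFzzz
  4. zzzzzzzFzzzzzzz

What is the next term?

φ(zzzzzzzFzzzzzzz) expands symbol-by-symbol to zz zz zz zz zz zz zz zFz zz zz zz zz zz zz zz; joining the 15 pieces gives the next term.

zzzzzzzzzzzzzzzFzzzzzzzzzzzzzzz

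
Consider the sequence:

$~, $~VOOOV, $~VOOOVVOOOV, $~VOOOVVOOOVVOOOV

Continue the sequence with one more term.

Every step adds VOOOV to the end: s(k+1) = s(k)·VOOOV.
Applying this once more to $~VOOOVVOOOVVOOOV:

$~VOOOVVOOOVVOOOVVOOOV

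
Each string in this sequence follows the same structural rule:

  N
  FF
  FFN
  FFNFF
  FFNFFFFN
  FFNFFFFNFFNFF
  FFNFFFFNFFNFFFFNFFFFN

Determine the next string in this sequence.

FFNFFFFNFFNFFFFNFFFFNFFNFFFFNFFNFF

Each term (from the third on) is the previous term followed by the one before it: term 3 = FF·N = FFN.
Continuing: FFNFFFFNFFNFFFFNFFFFN · FFNFFFFNFFNFF gives term 8.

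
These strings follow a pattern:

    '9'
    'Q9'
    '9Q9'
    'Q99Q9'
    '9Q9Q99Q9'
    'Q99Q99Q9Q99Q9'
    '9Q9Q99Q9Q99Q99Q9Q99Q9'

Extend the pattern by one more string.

Q99Q99Q9Q99Q99Q9Q99Q9Q99Q99Q9Q99Q9

Each term (from the third on) is the two preceding terms concatenated in order: term 3 = 9·Q9 = 9Q9.
So term 8 is Q99Q99Q9Q99Q9·9Q9Q99Q9Q99Q99Q9Q99Q9.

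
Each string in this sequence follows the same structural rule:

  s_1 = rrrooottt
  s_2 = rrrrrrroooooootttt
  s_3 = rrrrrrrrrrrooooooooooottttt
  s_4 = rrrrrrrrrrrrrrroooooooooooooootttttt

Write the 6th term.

Each string has the form r^{4n-1} o^{4n-1} t^{n+2} (n = 1, 2, …).
For term 6, n = 6, so the run lengths are 23, 23, 8.

rrrrrrrrrrrrrrrrrrrrrrroooooooooooooooooooooootttttttt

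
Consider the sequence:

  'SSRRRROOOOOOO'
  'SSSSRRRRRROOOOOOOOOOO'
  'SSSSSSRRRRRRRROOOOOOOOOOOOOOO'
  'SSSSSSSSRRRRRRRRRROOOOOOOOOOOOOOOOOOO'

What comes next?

SSSSSSSSSSRRRRRRRRRRRROOOOOOOOOOOOOOOOOOOOOOO

Each string has the form S^{2n} R^{2n+2} O^{4n+3} (n = 1, 2, …).
For the next term, n = 5, so the run lengths are 10, 12, 23.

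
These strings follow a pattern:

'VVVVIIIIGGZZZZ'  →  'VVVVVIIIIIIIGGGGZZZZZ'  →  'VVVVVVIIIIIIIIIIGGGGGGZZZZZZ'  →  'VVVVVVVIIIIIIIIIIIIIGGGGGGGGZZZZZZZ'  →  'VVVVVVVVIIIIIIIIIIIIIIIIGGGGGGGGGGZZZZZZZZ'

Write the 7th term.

Reading off run lengths: V runs 4, 5, 6, 7, 8; I runs 4, 7, 10, 13, 16; G runs 2, 4, 6, 8, 10; Z runs 4, 5, 6, 7, 8 — each is linear in n (n = 1, 2, …).
For term 7, n = 7, so the run lengths are 10, 22, 14, 10.

VVVVVVVVVVIIIIIIIIIIIIIIIIIIIIIIGGGGGGGGGGGGGGZZZZZZZZZZ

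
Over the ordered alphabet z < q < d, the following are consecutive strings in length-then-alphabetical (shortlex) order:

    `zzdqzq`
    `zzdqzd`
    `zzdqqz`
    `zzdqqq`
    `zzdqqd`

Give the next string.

zzdqdz

Treat zzdqqd as a base-3 numeral over the given alphabet and add one, carrying through any trailing d's.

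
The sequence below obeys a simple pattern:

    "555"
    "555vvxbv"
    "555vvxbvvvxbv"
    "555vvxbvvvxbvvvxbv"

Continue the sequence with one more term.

Each term is the previous one with vvxbv appended.
Applying this once more to 555vvxbvvvxbvvvxbv:

555vvxbvvvxbvvvxbvvvxbv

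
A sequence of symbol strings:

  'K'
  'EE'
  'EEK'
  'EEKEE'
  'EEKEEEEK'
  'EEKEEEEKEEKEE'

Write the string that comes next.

Each term (from the third on) is the previous term followed by the one before it: term 3 = EE·K = EEK.
So term 7 is EEKEEEEKEEKEE·EEKEEEEK.

EEKEEEEKEEKEEEEKEEEEK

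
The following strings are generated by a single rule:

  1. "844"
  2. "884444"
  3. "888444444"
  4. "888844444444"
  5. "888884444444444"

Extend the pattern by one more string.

888888444444444444

Term n consists of n 8's, followed by 2n 4's (n = 1, 2, …).
Setting n = 6 gives 6, 12 characters in each block.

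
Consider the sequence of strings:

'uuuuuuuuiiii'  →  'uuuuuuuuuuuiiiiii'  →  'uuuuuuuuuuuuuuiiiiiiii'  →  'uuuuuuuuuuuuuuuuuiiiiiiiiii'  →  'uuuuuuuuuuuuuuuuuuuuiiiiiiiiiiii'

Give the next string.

Reading off run lengths: u runs 8, 11, 14, 17, 20; i runs 4, 6, 8, 10, 12 — each is linear in n, where the shown terms are n = 2, 3, 4, 5, 6.
For the next term, n = 7, so the run lengths are 23, 14.

uuuuuuuuuuuuuuuuuuuuuuuiiiiiiiiiiiiii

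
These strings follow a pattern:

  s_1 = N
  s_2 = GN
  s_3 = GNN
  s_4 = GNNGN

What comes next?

GNNGNGNN

From term 3 onward, concatenate the last term with the second-to-last: GN·N = GNN, GNN·GN = GNNGN, …
The next term joins GNNGN and GNN.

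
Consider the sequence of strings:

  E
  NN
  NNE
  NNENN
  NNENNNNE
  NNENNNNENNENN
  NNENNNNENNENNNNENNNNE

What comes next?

NNENNNNENNENNNNENNNNENNENNNNENNENN

Each term (from the third on) is the previous term followed by the one before it: term 3 = NN·E = NNE.
The next term joins NNENNNNENNENNNNENNNNE and NNENNNNENNENN.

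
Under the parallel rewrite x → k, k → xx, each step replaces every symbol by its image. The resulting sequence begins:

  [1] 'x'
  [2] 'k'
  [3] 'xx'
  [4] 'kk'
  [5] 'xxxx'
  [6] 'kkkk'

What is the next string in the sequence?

Apply φ to kkkk symbol by symbol: k→xx, k→xx, k→xx, k→xx; joined: xx xx xx xx.

xxxxxxxx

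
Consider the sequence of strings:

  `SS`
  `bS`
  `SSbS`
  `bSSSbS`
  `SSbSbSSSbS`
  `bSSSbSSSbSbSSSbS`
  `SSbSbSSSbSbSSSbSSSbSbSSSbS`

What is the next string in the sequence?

bSSSbSSSbSbSSSbSSSbSbSSSbSbSSSbSSSbSbSSSbS

From term 3 onward, concatenate the second-to-last term with the last: SS·bS = SSbS, bS·SSbS = bSSSbS, …
So term 8 is bSSSbSSSbSbSSSbS·SSbSbSSSbSbSSSbSSSbSbSSSbS.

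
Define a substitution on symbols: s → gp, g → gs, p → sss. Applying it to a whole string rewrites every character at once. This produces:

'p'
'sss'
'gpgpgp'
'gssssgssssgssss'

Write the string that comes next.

φ(gssssgssssgssss) expands symbol-by-symbol to gs gp gp gp gp gs gp gp gp gp gs gp gp gp gp; joining the 15 pieces gives the next term.

gsgpgpgpgpgsgpgpgpgpgsgpgpgpgp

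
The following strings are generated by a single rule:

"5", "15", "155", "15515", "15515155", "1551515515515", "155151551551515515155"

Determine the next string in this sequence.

1551515515515155151551551515515515

This is a Fibonacci-style word recurrence s(k) = s(k−1)·s(k−2): e.g. 15·5 = 155.
The next term joins 155151551551515515155 and 1551515515515.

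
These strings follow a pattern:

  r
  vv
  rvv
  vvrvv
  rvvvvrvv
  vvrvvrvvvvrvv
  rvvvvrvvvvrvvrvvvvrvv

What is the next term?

From term 3 onward, concatenate the second-to-last term with the last: r·vv = rvv, vv·rvv = vvrvv, …
The next term joins vvrvvrvvvvrvv and rvvvvrvvvvrvvrvvvvrvv.

vvrvvrvvvvrvvrvvvvrvvvvrvvrvvvvrvv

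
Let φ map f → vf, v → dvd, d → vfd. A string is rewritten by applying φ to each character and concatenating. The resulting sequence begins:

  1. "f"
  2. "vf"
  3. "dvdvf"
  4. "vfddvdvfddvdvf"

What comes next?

Replace each of the 14 characters of vfddvdvfddvdvf in place — dvd vf vfd vfd dvd vfd dvd vf vfd vfd dvd vfd dvd vf — and concatenate.

dvdvfvfdvfddvdvfddvdvfvfdvfddvdvfddvdvf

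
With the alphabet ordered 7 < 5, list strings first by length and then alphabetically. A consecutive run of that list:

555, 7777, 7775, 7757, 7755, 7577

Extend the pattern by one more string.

7575

Find the rightmost character of 7577 below 5, bump it to the next letter, and reset everything to its right to 7.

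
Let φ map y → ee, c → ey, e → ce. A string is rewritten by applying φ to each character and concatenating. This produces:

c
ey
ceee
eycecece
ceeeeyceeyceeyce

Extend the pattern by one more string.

φ(ceeeeyceeyceeyce) expands symbol-by-symbol to ey ce ce ce ce ee ey ce ce ee ey ce ce ee ey ce; joining the 16 pieces gives the next term.

eycecececeeeeyceceeeeyceceeeeyce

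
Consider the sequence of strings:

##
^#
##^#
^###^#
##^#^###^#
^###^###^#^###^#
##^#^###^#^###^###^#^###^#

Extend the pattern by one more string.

From term 3 onward, concatenate the second-to-last term with the last: ##·^# = ##^#, ^#·##^# = ^###^#, …
So term 8 is ^###^###^#^###^#·##^#^###^#^###^###^#^###^#.

^###^###^#^###^###^#^###^#^###^###^#^###^#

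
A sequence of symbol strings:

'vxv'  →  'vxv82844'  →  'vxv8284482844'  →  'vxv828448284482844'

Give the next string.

vxv82844828448284482844

The strings grow by a fixed suffix 82844 each time.
So the next term is vxv828448284482844·82844.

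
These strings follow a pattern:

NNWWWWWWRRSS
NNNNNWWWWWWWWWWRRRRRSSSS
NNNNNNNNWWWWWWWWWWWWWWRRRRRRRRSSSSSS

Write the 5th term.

The n-th term is 3n-1 N's then 4n+2 W's then 3n-1 R's then 2n S's (n = 1, 2, …).
At n = 5 the blocks have lengths 14, 22, 14, 10.

NNNNNNNNNNNNNNWWWWWWWWWWWWWWWWWWWWWWRRRRRRRRRRRRRRSSSSSSSSSS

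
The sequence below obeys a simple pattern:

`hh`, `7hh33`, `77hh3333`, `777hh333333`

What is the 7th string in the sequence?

s(k+1) = 7·s(k)·33, so each term gains 7 as a prefix and 33 as a suffix.
From 777hh333333, 3 further steps: 777hh333333 → 7777hh33333333 → 77777hh3333333333 → (answer).

777777hh333333333333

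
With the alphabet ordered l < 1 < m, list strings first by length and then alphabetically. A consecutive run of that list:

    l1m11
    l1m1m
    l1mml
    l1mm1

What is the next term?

Find the rightmost character of l1mm1 below m, bump it to the next letter, and reset everything to its right to l.

l1mmm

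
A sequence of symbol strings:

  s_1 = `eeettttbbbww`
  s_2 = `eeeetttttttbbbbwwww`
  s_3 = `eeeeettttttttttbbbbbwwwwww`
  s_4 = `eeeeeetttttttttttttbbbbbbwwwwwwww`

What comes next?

The n-th term is n+2 e's then 3n+1 t's then n+2 b's then 2n w's (n = 1, 2, …).
For the next term, n = 5, so the run lengths are 7, 16, 7, 10.

eeeeeeettttttttttttttttbbbbbbbwwwwwwwwww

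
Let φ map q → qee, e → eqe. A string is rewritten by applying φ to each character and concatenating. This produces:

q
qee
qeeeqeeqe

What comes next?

Expanding qeeeqeeqe: q→qee, e→eqe, e→eqe, e→eqe, q→qee, e→eqe, e→eqe, q→qee, e→eqe. Concatenated: qee eqe eqe eqe qee eqe eqe qee eqe.

qeeeqeeqeeqeqeeeqeeqeqeeeqe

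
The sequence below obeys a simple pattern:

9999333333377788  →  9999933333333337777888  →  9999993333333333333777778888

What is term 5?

9999999933333333333333333337777777888888

Term n consists of n+2 9's, followed by 3n+1 3's, followed by n+1 7's, followed by n 8's, where the shown terms are n = 2, 3, 4.
At n = 6 the blocks have lengths 8, 19, 7, 6.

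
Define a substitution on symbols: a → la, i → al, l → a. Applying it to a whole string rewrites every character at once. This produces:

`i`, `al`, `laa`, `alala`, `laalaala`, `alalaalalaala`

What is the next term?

Rewriting the 13 symbols of alalaalalaala one by one yields la a la a la la a la a la la a la; concatenated:

laalaalalaalaalalaala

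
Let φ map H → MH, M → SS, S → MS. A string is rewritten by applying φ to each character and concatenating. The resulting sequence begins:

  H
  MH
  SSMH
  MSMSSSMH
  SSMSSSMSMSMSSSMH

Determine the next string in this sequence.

MSMSSSMSMSMSSSMSSSMSSSMSMSMSSSMH

φ(SSMSSSMSMSMSSSMH) expands symbol-by-symbol to MS MS SS MS MS MS SS MS SS MS SS MS MS MS SS MH; joining the 16 pieces gives the next term.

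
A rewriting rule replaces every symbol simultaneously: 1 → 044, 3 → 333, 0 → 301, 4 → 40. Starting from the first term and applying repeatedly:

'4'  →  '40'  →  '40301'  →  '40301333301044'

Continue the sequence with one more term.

Applying the rule to each of the 14 symbols of 40301333301044 gives the pieces 40 301 333 301 044 333 333 333 333 301 044 301 40 40, which concatenate to the answer.

403013333010443333333333333010443014040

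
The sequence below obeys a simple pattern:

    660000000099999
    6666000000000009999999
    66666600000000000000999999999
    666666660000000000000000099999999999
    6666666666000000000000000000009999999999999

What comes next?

Term n consists of 2n-2 6's, followed by 3n+2 0's, followed by 2n+1 9's, where the shown terms are n = 2, 3, 4, 5, 6.
For the next term, n = 7, so the run lengths are 12, 23, 15.

66666666666600000000000000000000000999999999999999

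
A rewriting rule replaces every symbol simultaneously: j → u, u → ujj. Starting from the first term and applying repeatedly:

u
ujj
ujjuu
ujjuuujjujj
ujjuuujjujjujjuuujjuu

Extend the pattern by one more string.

ujjuuujjujjujjuuujjuuujjuuujjujjujjuuujjujj

Applying the rule to each of the 21 symbols of ujjuuujjujjujjuuujjuu gives the pieces ujj u u ujj ujj ujj u u ujj u u ujj u u ujj ujj ujj u u ujj ujj, which concatenate to the answer.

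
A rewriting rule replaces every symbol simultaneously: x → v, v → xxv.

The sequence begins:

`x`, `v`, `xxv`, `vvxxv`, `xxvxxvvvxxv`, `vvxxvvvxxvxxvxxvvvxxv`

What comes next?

Rewriting the 21 symbols of vvxxvvvxxvxxvxxvvvxxv one by one yields xxv xxv v v xxv xxv xxv v v xxv v v xxv v v xxv xxv xxv v v xxv; concatenated:

xxvxxvvvxxvxxvxxvvvxxvvvxxvvvxxvxxvxxvvvxxv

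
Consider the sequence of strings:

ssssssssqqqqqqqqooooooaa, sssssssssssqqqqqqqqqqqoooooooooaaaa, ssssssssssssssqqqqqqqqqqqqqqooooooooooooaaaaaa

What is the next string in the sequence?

Term n consists of 3n+2 s's, followed by 3n+2 q's, followed by 3n o's, followed by 2n-2 a's, where the shown terms are n = 2, 3, 4.
Setting n = 5 gives 17, 17, 15, 8 characters in each block.

sssssssssssssssssqqqqqqqqqqqqqqqqqoooooooooooooooaaaaaaaa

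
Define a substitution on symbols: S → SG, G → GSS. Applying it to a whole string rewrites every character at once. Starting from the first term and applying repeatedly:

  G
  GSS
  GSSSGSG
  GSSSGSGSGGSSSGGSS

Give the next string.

Rewriting the 17 symbols of GSSSGSGSGGSSSGGSS one by one yields GSS SG SG SG GSS SG GSS SG GSS GSS SG SG SG GSS GSS SG SG; concatenated:

GSSSGSGSGGSSSGGSSSGGSSGSSSGSGSGGSSGSSSGSG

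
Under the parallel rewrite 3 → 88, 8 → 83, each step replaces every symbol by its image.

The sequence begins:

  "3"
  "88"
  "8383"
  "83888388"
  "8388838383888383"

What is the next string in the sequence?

φ(8388838383888383) expands symbol-by-symbol to 83 88 83 83 83 88 83 88 83 88 83 83 83 88 83 88; joining the 16 pieces gives the next term.

83888383838883888388838383888388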